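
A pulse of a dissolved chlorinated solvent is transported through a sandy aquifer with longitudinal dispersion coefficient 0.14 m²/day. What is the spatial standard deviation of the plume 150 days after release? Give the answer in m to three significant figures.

6.48 m

Dispersive spreading gives a Gaussian with σ² = 2Dt; advection only shifts the center.
σ = √(2 × 0.14 × 150) = 6.48 m.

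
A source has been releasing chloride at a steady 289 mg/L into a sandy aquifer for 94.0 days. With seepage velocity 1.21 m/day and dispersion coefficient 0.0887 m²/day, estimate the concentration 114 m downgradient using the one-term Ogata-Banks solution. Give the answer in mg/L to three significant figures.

137 mg/L

For a continuous step input, C/C₀ ≈ ½·erfc((x−vt)/(2√(Dt))).
vt = 1.21 × 94.0 = 113.74 m and 2√(Dt) = 2√(0.0887 × 94.0) = 5.775 m.
Argument (x−vt)/(2√(Dt)) = (114 − 113.74)/5.775 = 0.04502; ½·erfc(0.04502) = 0.4746.
C = 289 × 0.4746 = 137 mg/L.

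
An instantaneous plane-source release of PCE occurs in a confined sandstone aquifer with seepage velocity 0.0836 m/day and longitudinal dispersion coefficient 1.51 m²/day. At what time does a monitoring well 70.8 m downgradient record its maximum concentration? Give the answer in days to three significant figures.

For the 1D instantaneous-source solution, setting ∂C/∂t = 0 at fixed x gives v²t² + 2Dt − x² = 0, so t = (√(D² + v²x²) − D)/v².
√(D² + v²x²) = √(1.51² + 0.0836² × 70.8²) = 6.108; v² = 0.00698896.
t = (6.108 − 1.51)/0.00698896 = 658 days (vs. the pure-advection estimate x/v = 847 d).

658 days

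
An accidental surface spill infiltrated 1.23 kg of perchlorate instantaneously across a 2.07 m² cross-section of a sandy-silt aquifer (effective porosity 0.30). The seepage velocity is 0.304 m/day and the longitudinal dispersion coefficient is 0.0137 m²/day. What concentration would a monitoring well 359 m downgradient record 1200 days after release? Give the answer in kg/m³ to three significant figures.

For an instantaneous plane source, C(x,t) = M/(n_e·A·√(4πDt)) · exp(−(x−vt)²/(4Dt)), with n_e·A the pore (flow) area.
Plume center vt = 0.304 × 1200 = 364.8 m, so the well at 359 m is 5.8 m upgradient of the peak.
√(4πDt) = 14.37 m, giving peak height M/(n_e·A·√(4πDt)) = 1.23/(0.30 × 2.07 × 14.37) = 0.1378 kg/m³.
(x−vt)²/(4Dt) = (-5.8)²/(4 × 0.0137 × 1200) = 0.5116; exp(−0.5116) = 0.5995.
C = 0.1378 × 0.5995 = 0.0826 kg/m³.

0.0826 kg/m³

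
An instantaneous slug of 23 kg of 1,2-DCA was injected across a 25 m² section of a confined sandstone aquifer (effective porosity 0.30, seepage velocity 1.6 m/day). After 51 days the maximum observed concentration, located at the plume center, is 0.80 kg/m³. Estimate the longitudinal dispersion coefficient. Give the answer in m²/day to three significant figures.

0.0229 m²/day

At the plume center C_max = M/(n_e·A·√(4πDt)), so D = M²/(4πt·(n_e·A·C_max)²).
n_e·A·C_max = 0.30 × 25 × 0.80 = 6.000 kg/m.
D = 23²/(4π × 51 × 6.000²) = 0.0229 m²/day.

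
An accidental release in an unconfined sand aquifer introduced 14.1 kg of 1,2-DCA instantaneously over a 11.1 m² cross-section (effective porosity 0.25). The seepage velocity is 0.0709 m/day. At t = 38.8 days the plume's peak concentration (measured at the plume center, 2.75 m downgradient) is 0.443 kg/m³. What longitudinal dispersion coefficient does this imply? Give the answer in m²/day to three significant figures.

At the plume center C_max = M/(n_e·A·√(4πDt)), so D = M²/(4πt·(n_e·A·C_max)²).
n_e·A·C_max = 0.25 × 11.1 × 0.443 = 1.229 kg/m.
D = 14.1²/(4π × 38.8 × 1.229²) = 0.270 m²/day.

0.270 m²/day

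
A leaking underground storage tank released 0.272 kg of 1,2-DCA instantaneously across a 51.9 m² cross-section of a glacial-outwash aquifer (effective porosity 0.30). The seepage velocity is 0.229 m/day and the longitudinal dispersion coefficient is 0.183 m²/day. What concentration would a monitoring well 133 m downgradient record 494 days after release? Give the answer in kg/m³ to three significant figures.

0.000174 kg/m³

For an instantaneous plane source, C(x,t) = M/(n_e·A·√(4πDt)) · exp(−(x−vt)²/(4Dt)), with n_e·A the pore (flow) area.
Plume center vt = 0.229 × 494 = 113.126 m, so the well at 133 m is 19.874 m downgradient of the peak.
√(4πDt) = 33.70 m, giving peak height M/(n_e·A·√(4πDt)) = 0.272/(0.30 × 51.9 × 33.70) = 0.0005184 kg/m³.
(x−vt)²/(4Dt) = (19.874)²/(4 × 0.183 × 494) = 1.092; exp(−1.092) = 0.3355.
C = 0.0005184 × 0.3355 = 0.000174 kg/m³.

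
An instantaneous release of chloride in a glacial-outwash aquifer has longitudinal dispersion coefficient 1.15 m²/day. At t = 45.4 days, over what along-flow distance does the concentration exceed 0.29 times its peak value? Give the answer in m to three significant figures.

The plume is Gaussian with σ = √(2Dt) = √(2 × 1.15 × 45.4) = 10.22 m.
C/C_peak = exp(−Δx²/(2σ²)) = 0.29 ⇒ Δx = σ·√(−2 ln 0.29) = 10.22 × 1.573 = 16.08 m.
Width = 2Δx = 32.2 m.

32.2 m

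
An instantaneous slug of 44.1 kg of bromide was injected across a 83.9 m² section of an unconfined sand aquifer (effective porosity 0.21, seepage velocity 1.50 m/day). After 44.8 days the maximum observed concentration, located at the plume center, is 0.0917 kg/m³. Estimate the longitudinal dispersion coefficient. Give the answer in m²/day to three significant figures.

At the plume center C_max = M/(n_e·A·√(4πDt)), so D = M²/(4πt·(n_e·A·C_max)²).
n_e·A·C_max = 0.21 × 83.9 × 0.0917 = 1.616 kg/m.
D = 44.1²/(4π × 44.8 × 1.616²) = 1.32 m²/day.

1.32 m²/day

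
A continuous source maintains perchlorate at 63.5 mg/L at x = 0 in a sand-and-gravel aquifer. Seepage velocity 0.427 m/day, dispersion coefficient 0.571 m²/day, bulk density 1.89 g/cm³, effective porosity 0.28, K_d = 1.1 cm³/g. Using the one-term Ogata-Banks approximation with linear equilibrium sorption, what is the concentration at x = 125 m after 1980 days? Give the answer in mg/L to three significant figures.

4.20 mg/L

Retardation factor R = 1 + ρ_b·K_d/n = 1 + 1.89 × 1.1/0.28 = 8.425.
Sorption retards both mechanisms: v_R = v/R = 0.05068 m/day, D_R = D/R = 0.06777 m²/day.
v_R·t = 0.05068 × 1980 = 100.3464 m; 2√(D_R t) = 23.17 m; argument = (125 − 100.3464)/23.17 = 1.064.
C = C₀ × ½·erfc(1.064) = 63.5 × 0.06620 = 4.20 mg/L.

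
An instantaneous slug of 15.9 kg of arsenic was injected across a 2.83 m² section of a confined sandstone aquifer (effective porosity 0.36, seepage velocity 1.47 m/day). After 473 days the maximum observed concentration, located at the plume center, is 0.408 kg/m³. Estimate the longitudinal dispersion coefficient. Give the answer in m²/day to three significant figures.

0.246 m²/day

At the plume center C_max = M/(n_e·A·√(4πDt)), so D = M²/(4πt·(n_e·A·C_max)²).
n_e·A·C_max = 0.36 × 2.83 × 0.408 = 0.4157 kg/m.
D = 15.9²/(4π × 473 × 0.4157²) = 0.246 m²/day.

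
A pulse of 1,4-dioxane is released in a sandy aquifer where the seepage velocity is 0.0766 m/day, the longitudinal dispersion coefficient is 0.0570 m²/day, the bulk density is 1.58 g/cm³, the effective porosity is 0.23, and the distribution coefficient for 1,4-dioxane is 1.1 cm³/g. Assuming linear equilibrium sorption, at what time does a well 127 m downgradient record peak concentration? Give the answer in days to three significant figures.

14100 days

Retardation factor R = 1 + ρ_b·K_d/n = 1 + 1.58 × 1.1/0.23 = 8.557.
Sorption retards both mechanisms: v_R = v/R = 0.008952 m/day, D_R = D/R = 0.006661 m²/day.
Peak time from v_R²t² + 2D_R t − x² = 0: t = (√(D_R² + v_R²x²) − D_R)/v_R².
√(D_R² + v_R²x²) = √(0.006661² + 0.008952² × 127²) = 1.137; v_R² = 8.014e-05.
t = (1.137 − 0.006661)/8.014e-05 = 14100 days.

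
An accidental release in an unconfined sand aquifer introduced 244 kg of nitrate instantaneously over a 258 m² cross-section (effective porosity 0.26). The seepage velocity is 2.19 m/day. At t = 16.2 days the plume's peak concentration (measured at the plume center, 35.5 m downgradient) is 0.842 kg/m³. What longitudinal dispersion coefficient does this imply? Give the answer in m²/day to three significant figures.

0.0917 m²/day

At the plume center C_max = M/(n_e·A·√(4πDt)), so D = M²/(4πt·(n_e·A·C_max)²).
n_e·A·C_max = 0.26 × 258 × 0.842 = 56.48 kg/m.
D = 244²/(4π × 16.2 × 56.48²) = 0.0917 m²/day.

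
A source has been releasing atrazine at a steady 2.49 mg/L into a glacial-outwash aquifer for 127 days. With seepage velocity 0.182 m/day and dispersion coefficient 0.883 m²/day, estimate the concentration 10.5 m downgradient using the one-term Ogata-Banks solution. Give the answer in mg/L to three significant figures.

For a continuous step input, C/C₀ ≈ ½·erfc((x−vt)/(2√(Dt))).
vt = 0.182 × 127 = 23.114 m and 2√(Dt) = 2√(0.883 × 127) = 21.18 m.
Argument (x−vt)/(2√(Dt)) = (10.5 − 23.114)/21.18 = -0.5956; ½·erfc(-0.5956) = 0.8002.
C = 2.49 × 0.8002 = 1.99 mg/L.

1.99 mg/L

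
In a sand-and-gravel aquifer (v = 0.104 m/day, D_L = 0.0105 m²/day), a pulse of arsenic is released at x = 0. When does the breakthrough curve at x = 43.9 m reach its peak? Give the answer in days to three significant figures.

421 days

For the 1D instantaneous-source solution, setting ∂C/∂t = 0 at fixed x gives v²t² + 2Dt − x² = 0, so t = (√(D² + v²x²) − D)/v².
√(D² + v²x²) = √(0.0105² + 0.104² × 43.9²) = 4.566; v² = 0.010816.
t = (4.566 − 0.0105)/0.010816 = 421 days (vs. the pure-advection estimate x/v = 422 d).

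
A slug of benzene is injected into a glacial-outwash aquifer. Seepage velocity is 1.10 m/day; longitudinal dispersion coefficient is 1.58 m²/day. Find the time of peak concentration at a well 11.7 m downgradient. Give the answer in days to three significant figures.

9.41 days

For the 1D instantaneous-source solution, setting ∂C/∂t = 0 at fixed x gives v²t² + 2Dt − x² = 0, so t = (√(D² + v²x²) − D)/v².
√(D² + v²x²) = √(1.58² + 1.10² × 11.7²) = 12.97; v² = 1.21.
t = (12.97 − 1.58)/1.21 = 9.41 days (vs. the pure-advection estimate x/v = 10.6 d).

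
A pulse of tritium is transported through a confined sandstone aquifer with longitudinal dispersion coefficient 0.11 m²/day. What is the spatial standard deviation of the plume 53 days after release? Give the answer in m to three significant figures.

Dispersive spreading gives a Gaussian with σ² = 2Dt; advection only shifts the center.
σ = √(2 × 0.11 × 53) = 3.41 m.

3.41 m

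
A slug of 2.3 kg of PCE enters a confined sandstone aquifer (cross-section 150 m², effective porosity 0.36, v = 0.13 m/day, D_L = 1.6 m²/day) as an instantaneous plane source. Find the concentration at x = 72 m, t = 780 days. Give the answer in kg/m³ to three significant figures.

0.000286 kg/m³

For an instantaneous plane source, C(x,t) = M/(n_e·A·√(4πDt)) · exp(−(x−vt)²/(4Dt)), with n_e·A the pore (flow) area.
Plume center vt = 0.13 × 780 = 101.4 m, so the well at 72 m is 29.4 m upgradient of the peak.
√(4πDt) = 125.2 m, giving peak height M/(n_e·A·√(4πDt)) = 2.3/(0.36 × 150 × 125.2) = 0.0003402 kg/m³.
(x−vt)²/(4Dt) = (-29.4)²/(4 × 1.6 × 780) = 0.1731; exp(−0.1731) = 0.8411.
C = 0.0003402 × 0.8411 = 0.000286 kg/m³.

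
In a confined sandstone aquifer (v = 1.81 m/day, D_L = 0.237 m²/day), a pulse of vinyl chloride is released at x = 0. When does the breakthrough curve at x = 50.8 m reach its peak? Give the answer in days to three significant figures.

For the 1D instantaneous-source solution, setting ∂C/∂t = 0 at fixed x gives v²t² + 2Dt − x² = 0, so t = (√(D² + v²x²) − D)/v².
√(D² + v²x²) = √(0.237² + 1.81² × 50.8²) = 91.95; v² = 3.2761.
t = (91.95 − 0.237)/3.2761 = 28.0 days (vs. the pure-advection estimate x/v = 28.1 d).

28.0 days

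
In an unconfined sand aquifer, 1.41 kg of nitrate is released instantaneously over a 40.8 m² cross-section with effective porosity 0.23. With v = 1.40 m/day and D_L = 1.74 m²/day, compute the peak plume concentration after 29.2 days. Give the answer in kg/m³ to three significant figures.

0.00595 kg/m³

The peak of an instantaneous 1D plume sits at x = vt; there the Gaussian factor is 1 and C_max = M/(n_e·A·√(4πDt)), where n_e·A is the pore area the mass is dissolved in.
√(4πDt) = √(4π × 1.74 × 29.2) = 25.27 m, so C_max = 1.41/(0.23 × 40.8 × 25.27) = 0.00595 kg/m³.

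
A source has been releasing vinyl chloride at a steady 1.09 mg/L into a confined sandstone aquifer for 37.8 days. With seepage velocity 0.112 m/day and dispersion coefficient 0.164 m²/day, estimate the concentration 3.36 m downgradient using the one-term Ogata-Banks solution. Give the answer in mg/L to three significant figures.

0.652 mg/L

For a continuous step input, C/C₀ ≈ ½·erfc((x−vt)/(2√(Dt))).
vt = 0.112 × 37.8 = 4.2336 m and 2√(Dt) = 2√(0.164 × 37.8) = 4.980 m.
Argument (x−vt)/(2√(Dt)) = (3.36 − 4.2336)/4.980 = -0.1754; ½·erfc(-0.1754) = 0.5980.
C = 1.09 × 0.5980 = 0.652 mg/L.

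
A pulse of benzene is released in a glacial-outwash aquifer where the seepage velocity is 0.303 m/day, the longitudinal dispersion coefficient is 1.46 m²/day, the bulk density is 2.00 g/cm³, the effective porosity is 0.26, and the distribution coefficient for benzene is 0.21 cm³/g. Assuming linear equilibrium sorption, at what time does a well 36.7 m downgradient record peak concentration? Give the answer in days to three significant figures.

278 days

Retardation factor R = 1 + ρ_b·K_d/n = 1 + 2.00 × 0.21/0.26 = 2.615.
Sorption retards both mechanisms: v_R = v/R = 0.1159 m/day, D_R = D/R = 0.5583 m²/day.
Peak time from v_R²t² + 2D_R t − x² = 0: t = (√(D_R² + v_R²x²) − D_R)/v_R².
√(D_R² + v_R²x²) = √(0.5583² + 0.1159² × 36.7²) = 4.290; v_R² = 0.01343.
t = (4.290 − 0.5583)/0.01343 = 278 days.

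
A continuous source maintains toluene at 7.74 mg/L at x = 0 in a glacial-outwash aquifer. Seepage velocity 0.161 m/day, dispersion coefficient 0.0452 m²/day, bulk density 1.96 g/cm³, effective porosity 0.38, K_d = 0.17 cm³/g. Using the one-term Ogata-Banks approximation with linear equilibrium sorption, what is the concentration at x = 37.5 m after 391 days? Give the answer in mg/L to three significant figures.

Retardation factor R = 1 + ρ_b·K_d/n = 1 + 1.96 × 0.17/0.38 = 1.877.
Sorption retards both mechanisms: v_R = v/R = 0.08578 m/day, D_R = D/R = 0.02408 m²/day.
v_R·t = 0.08578 × 391 = 33.53998 m; 2√(D_R t) = 6.137 m; argument = (37.5 − 33.53998)/6.137 = 0.6453.
C = C₀ × ½·erfc(0.6453) = 7.74 × 0.1807 = 1.40 mg/L.

1.40 mg/L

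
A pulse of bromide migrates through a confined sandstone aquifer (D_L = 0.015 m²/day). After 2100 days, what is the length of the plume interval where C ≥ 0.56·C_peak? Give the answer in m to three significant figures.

17.1 m

The plume is Gaussian with σ = √(2Dt) = √(2 × 0.015 × 2100) = 7.937 m.
C/C_peak = exp(−Δx²/(2σ²)) = 0.56 ⇒ Δx = σ·√(−2 ln 0.56) = 7.937 × 1.077 = 8.548 m.
Width = 2Δx = 17.1 m.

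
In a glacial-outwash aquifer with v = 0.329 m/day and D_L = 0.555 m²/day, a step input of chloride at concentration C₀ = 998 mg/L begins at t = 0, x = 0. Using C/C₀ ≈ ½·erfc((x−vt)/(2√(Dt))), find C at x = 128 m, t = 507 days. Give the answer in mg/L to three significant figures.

For a continuous step input, C/C₀ ≈ ½·erfc((x−vt)/(2√(Dt))).
vt = 0.329 × 507 = 166.803 m and 2√(Dt) = 2√(0.555 × 507) = 33.55 m.
Argument (x−vt)/(2√(Dt)) = (128 − 166.803)/33.55 = -1.157; ½·erfc(-1.157) = 0.9491.
C = 998 × 0.9491 = 947 mg/L.

947 mg/L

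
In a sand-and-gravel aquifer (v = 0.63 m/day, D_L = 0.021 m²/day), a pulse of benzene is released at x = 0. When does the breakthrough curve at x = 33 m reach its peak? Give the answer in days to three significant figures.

52.3 days

For the 1D instantaneous-source solution, setting ∂C/∂t = 0 at fixed x gives v²t² + 2Dt − x² = 0, so t = (√(D² + v²x²) − D)/v².
√(D² + v²x²) = √(0.021² + 0.63² × 33²) = 20.79; v² = 0.3969.
t = (20.79 − 0.021)/0.3969 = 52.3 days (vs. the pure-advection estimate x/v = 52.4 d).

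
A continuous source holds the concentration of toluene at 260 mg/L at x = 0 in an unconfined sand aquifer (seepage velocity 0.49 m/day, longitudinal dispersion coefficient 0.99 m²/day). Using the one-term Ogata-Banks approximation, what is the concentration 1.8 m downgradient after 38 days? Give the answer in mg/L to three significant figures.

For a continuous step input, C/C₀ ≈ ½·erfc((x−vt)/(2√(Dt))).
vt = 0.49 × 38 = 18.62 m and 2√(Dt) = 2√(0.99 × 38) = 12.27 m.
Argument (x−vt)/(2√(Dt)) = (1.8 − 18.62)/12.27 = -1.371; ½·erfc(-1.371) = 0.9737.
C = 260 × 0.9737 = 253 mg/L.

253 mg/L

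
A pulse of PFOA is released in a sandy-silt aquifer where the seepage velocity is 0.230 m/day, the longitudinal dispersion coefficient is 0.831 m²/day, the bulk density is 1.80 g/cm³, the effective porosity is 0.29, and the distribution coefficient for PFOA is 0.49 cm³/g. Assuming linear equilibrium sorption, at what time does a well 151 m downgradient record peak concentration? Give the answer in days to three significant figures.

Retardation factor R = 1 + ρ_b·K_d/n = 1 + 1.80 × 0.49/0.29 = 4.041.
Sorption retards both mechanisms: v_R = v/R = 0.05692 m/day, D_R = D/R = 0.2056 m²/day.
Peak time from v_R²t² + 2D_R t − x² = 0: t = (√(D_R² + v_R²x²) − D_R)/v_R².
√(D_R² + v_R²x²) = √(0.2056² + 0.05692² × 151²) = 8.597; v_R² = 0.003240.
t = (8.597 − 0.2056)/0.003240 = 2590 days.

2590 days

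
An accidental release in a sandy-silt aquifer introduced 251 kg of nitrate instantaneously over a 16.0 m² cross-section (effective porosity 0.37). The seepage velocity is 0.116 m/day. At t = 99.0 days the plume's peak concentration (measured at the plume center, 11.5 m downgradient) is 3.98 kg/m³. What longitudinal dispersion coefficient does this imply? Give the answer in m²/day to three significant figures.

0.0912 m²/day

At the plume center C_max = M/(n_e·A·√(4πDt)), so D = M²/(4πt·(n_e·A·C_max)²).
n_e·A·C_max = 0.37 × 16.0 × 3.98 = 23.56 kg/m.
D = 251²/(4π × 99.0 × 23.56²) = 0.0912 m²/day.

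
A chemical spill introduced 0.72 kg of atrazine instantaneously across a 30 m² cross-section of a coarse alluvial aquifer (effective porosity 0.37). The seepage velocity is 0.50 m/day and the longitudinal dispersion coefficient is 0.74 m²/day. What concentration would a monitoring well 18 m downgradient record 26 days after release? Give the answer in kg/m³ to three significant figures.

0.00301 kg/m³

For an instantaneous plane source, C(x,t) = M/(n_e·A·√(4πDt)) · exp(−(x−vt)²/(4Dt)), with n_e·A the pore (flow) area.
Plume center vt = 0.50 × 26 = 13 m, so the well at 18 m is 5 m downgradient of the peak.
√(4πDt) = 15.55 m, giving peak height M/(n_e·A·√(4πDt)) = 0.72/(0.37 × 30 × 15.55) = 0.004171 kg/m³.
(x−vt)²/(4Dt) = (5)²/(4 × 0.74 × 26) = 0.3248; exp(−0.3248) = 0.7227.
C = 0.004171 × 0.7227 = 0.00301 kg/m³.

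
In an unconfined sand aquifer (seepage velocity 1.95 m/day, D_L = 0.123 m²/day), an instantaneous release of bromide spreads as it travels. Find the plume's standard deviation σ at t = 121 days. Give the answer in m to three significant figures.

Dispersive spreading gives a Gaussian with σ² = 2Dt; advection only shifts the center.
σ = √(2 × 0.123 × 121) = 5.46 m.

5.46 m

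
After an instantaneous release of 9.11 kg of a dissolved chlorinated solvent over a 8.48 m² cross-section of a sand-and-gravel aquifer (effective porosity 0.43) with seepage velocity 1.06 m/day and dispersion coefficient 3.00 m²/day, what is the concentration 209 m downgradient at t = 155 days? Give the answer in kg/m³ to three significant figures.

For an instantaneous plane source, C(x,t) = M/(n_e·A·√(4πDt)) · exp(−(x−vt)²/(4Dt)), with n_e·A the pore (flow) area.
Plume center vt = 1.06 × 155 = 164.3 m, so the well at 209 m is 44.7 m downgradient of the peak.
√(4πDt) = 76.44 m, giving peak height M/(n_e·A·√(4πDt)) = 9.11/(0.43 × 8.48 × 76.44) = 0.03268 kg/m³.
(x−vt)²/(4Dt) = (44.7)²/(4 × 3.00 × 155) = 1.074; exp(−1.074) = 0.3416.
C = 0.03268 × 0.3416 = 0.0112 kg/m³.

0.0112 kg/m³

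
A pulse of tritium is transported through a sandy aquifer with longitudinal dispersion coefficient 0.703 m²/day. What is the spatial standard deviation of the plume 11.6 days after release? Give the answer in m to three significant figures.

4.04 m

Dispersive spreading gives a Gaussian with σ² = 2Dt; advection only shifts the center.
σ = √(2 × 0.703 × 11.6) = 4.04 m.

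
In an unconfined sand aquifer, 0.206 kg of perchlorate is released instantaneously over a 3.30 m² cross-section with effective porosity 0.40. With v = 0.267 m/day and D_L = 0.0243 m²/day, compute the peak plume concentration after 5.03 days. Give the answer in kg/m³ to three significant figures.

The peak of an instantaneous 1D plume sits at x = vt; there the Gaussian factor is 1 and C_max = M/(n_e·A·√(4πDt)), where n_e·A is the pore area the mass is dissolved in.
√(4πDt) = √(4π × 0.0243 × 5.03) = 1.239 m, so C_max = 0.206/(0.40 × 3.30 × 1.239) = 0.126 kg/m³.

0.126 kg/m³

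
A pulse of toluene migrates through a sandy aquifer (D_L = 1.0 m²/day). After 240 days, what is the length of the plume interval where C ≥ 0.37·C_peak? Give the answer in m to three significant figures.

61.8 m

The plume is Gaussian with σ = √(2Dt) = √(2 × 1.0 × 240) = 21.91 m.
C/C_peak = exp(−Δx²/(2σ²)) = 0.37 ⇒ Δx = σ·√(−2 ln 0.37) = 21.91 × 1.410 = 30.89 m.
Width = 2Δx = 61.8 m.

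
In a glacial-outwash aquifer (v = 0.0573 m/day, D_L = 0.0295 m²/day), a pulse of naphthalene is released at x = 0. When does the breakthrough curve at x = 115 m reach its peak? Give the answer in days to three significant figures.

For the 1D instantaneous-source solution, setting ∂C/∂t = 0 at fixed x gives v²t² + 2Dt − x² = 0, so t = (√(D² + v²x²) − D)/v².
√(D² + v²x²) = √(0.0295² + 0.0573² × 115²) = 6.590; v² = 0.00328329.
t = (6.590 − 0.0295)/0.00328329 = 2000 days (vs. the pure-advection estimate x/v = 2010 d).

2000 days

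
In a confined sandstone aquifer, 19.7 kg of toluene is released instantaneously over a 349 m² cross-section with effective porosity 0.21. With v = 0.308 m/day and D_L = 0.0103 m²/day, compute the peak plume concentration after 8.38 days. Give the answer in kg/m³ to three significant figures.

0.258 kg/m³

The peak of an instantaneous 1D plume sits at x = vt; there the Gaussian factor is 1 and C_max = M/(n_e·A·√(4πDt)), where n_e·A is the pore area the mass is dissolved in.
√(4πDt) = √(4π × 0.0103 × 8.38) = 1.041 m, so C_max = 19.7/(0.21 × 349 × 1.041) = 0.258 kg/m³.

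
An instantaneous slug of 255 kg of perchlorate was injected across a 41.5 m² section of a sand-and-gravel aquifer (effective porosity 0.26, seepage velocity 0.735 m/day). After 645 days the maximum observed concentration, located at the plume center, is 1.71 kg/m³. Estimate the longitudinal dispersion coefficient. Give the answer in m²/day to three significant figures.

At the plume center C_max = M/(n_e·A·√(4πDt)), so D = M²/(4πt·(n_e·A·C_max)²).
n_e·A·C_max = 0.26 × 41.5 × 1.71 = 18.45 kg/m.
D = 255²/(4π × 645 × 18.45²) = 0.0236 m²/day.

0.0236 m²/day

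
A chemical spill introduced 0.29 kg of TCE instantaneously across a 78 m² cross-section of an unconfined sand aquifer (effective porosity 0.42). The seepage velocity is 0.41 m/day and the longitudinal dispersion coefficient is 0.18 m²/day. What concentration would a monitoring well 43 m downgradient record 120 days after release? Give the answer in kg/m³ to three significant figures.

0.000344 kg/m³

For an instantaneous plane source, C(x,t) = M/(n_e·A·√(4πDt)) · exp(−(x−vt)²/(4Dt)), with n_e·A the pore (flow) area.
Plume center vt = 0.41 × 120 = 49.2 m, so the well at 43 m is 6.2 m upgradient of the peak.
√(4πDt) = 16.48 m, giving peak height M/(n_e·A·√(4πDt)) = 0.29/(0.42 × 78 × 16.48) = 0.0005372 kg/m³.
(x−vt)²/(4Dt) = (-6.2)²/(4 × 0.18 × 120) = 0.4449; exp(−0.4449) = 0.6409.
C = 0.0005372 × 0.6409 = 0.000344 kg/m³.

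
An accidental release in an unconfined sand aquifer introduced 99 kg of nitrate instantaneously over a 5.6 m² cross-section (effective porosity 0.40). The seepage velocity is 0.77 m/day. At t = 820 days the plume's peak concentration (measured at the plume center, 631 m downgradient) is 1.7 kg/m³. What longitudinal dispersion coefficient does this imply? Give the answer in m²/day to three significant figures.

At the plume center C_max = M/(n_e·A·√(4πDt)), so D = M²/(4πt·(n_e·A·C_max)²).
n_e·A·C_max = 0.40 × 5.6 × 1.7 = 3.808 kg/m.
D = 99²/(4π × 820 × 3.808²) = 0.0656 m²/day.

0.0656 m²/day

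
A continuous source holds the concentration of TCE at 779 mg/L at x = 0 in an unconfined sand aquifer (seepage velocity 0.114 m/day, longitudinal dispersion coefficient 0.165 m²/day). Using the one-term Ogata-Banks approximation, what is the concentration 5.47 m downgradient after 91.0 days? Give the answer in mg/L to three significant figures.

For a continuous step input, C/C₀ ≈ ½·erfc((x−vt)/(2√(Dt))).
vt = 0.114 × 91.0 = 10.374 m and 2√(Dt) = 2√(0.165 × 91.0) = 7.750 m.
Argument (x−vt)/(2√(Dt)) = (5.47 − 10.374)/7.750 = -0.6328; ½·erfc(-0.6328) = 0.8146.
C = 779 × 0.8146 = 635 mg/L.

635 mg/L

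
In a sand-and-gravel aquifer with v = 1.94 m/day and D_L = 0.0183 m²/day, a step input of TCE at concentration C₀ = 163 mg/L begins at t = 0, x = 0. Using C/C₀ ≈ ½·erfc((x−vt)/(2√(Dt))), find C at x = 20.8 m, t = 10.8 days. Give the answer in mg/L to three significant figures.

For a continuous step input, C/C₀ ≈ ½·erfc((x−vt)/(2√(Dt))).
vt = 1.94 × 10.8 = 20.952 m and 2√(Dt) = 2√(0.0183 × 10.8) = 0.8891 m.
Argument (x−vt)/(2√(Dt)) = (20.8 − 20.952)/0.8891 = -0.1710; ½·erfc(-0.1710) = 0.5955.
C = 163 × 0.5955 = 97.1 mg/L.

97.1 mg/L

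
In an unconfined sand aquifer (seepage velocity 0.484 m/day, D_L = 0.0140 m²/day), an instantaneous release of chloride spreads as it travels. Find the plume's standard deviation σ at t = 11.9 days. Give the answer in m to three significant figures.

Dispersive spreading gives a Gaussian with σ² = 2Dt; advection only shifts the center.
σ = √(2 × 0.0140 × 11.9) = 0.577 m.

0.577 m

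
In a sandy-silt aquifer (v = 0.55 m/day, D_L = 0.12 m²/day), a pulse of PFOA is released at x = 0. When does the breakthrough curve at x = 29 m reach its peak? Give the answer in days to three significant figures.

52.3 days

For the 1D instantaneous-source solution, setting ∂C/∂t = 0 at fixed x gives v²t² + 2Dt − x² = 0, so t = (√(D² + v²x²) − D)/v².
√(D² + v²x²) = √(0.12² + 0.55² × 29²) = 15.95; v² = 0.3025.
t = (15.95 − 0.12)/0.3025 = 52.3 days (vs. the pure-advection estimate x/v = 52.7 d).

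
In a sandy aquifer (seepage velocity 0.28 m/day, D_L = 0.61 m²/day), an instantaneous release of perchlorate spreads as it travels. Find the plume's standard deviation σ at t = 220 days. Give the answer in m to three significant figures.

Dispersive spreading gives a Gaussian with σ² = 2Dt; advection only shifts the center.
σ = √(2 × 0.61 × 220) = 16.4 m.

16.4 m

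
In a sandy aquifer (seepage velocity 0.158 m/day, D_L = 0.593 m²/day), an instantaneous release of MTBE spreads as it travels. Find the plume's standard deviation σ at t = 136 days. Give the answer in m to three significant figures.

Dispersive spreading gives a Gaussian with σ² = 2Dt; advection only shifts the center.
σ = √(2 × 0.593 × 136) = 12.7 m.

12.7 m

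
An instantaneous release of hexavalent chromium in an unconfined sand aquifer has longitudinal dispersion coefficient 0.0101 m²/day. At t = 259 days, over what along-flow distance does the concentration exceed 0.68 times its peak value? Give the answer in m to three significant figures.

4.02 m

The plume is Gaussian with σ = √(2Dt) = √(2 × 0.0101 × 259) = 2.287 m.
C/C_peak = exp(−Δx²/(2σ²)) = 0.68 ⇒ Δx = σ·√(−2 ln 0.68) = 2.287 × 0.8783 = 2.009 m.
Width = 2Δx = 4.02 m.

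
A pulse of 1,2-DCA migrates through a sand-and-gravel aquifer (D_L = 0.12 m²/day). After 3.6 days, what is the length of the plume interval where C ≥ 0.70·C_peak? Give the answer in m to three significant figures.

1.57 m

The plume is Gaussian with σ = √(2Dt) = √(2 × 0.12 × 3.6) = 0.9295 m.
C/C_peak = exp(−Δx²/(2σ²)) = 0.70 ⇒ Δx = σ·√(−2 ln 0.70) = 0.9295 × 0.8446 = 0.7851 m.
Width = 2Δx = 1.57 m.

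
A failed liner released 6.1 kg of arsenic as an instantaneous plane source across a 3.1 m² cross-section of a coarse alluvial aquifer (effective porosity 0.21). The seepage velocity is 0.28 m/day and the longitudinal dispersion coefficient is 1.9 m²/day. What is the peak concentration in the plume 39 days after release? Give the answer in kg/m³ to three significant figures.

The peak of an instantaneous 1D plume sits at x = vt; there the Gaussian factor is 1 and C_max = M/(n_e·A·√(4πDt)), where n_e·A is the pore area the mass is dissolved in.
√(4πDt) = √(4π × 1.9 × 39) = 30.52 m, so C_max = 6.1/(0.21 × 3.1 × 30.52) = 0.307 kg/m³.

0.307 kg/m³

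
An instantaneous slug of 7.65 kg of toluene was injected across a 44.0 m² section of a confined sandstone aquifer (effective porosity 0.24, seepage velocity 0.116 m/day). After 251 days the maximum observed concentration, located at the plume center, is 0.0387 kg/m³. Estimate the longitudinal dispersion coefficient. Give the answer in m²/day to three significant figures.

At the plume center C_max = M/(n_e·A·√(4πDt)), so D = M²/(4πt·(n_e·A·C_max)²).
n_e·A·C_max = 0.24 × 44.0 × 0.0387 = 0.4087 kg/m.
D = 7.65²/(4π × 251 × 0.4087²) = 0.111 m²/day.

0.111 m²/day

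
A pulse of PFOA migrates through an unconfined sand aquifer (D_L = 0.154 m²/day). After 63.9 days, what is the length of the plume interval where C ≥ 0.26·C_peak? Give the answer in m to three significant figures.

14.6 m

The plume is Gaussian with σ = √(2Dt) = √(2 × 0.154 × 63.9) = 4.436 m.
C/C_peak = exp(−Δx²/(2σ²)) = 0.26 ⇒ Δx = σ·√(−2 ln 0.26) = 4.436 × 1.641 = 7.279 m.
Width = 2Δx = 14.6 m.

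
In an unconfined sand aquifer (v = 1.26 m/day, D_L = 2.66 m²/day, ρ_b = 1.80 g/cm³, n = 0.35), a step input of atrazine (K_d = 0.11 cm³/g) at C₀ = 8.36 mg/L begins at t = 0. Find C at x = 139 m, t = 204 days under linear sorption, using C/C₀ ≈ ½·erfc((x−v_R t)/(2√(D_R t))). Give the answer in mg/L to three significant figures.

6.94 mg/L

Retardation factor R = 1 + ρ_b·K_d/n = 1 + 1.80 × 0.11/0.35 = 1.566.
Sorption retards both mechanisms: v_R = v/R = 0.8046 m/day, D_R = D/R = 1.699 m²/day.
v_R·t = 0.8046 × 204 = 164.1384 m; 2√(D_R t) = 37.23 m; argument = (139 − 164.1384)/37.23 = -0.6752.
C = C₀ × ½·erfc(-0.6752) = 8.36 × 0.8302 = 6.94 mg/L.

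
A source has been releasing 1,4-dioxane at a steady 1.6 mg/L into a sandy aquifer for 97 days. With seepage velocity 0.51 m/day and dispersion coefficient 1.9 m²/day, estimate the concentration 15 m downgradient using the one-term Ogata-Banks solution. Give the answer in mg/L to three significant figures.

1.54 mg/L

For a continuous step input, C/C₀ ≈ ½·erfc((x−vt)/(2√(Dt))).
vt = 0.51 × 97 = 49.47 m and 2√(Dt) = 2√(1.9 × 97) = 27.15 m.
Argument (x−vt)/(2√(Dt)) = (15 − 49.47)/27.15 = -1.270; ½·erfc(-1.270) = 0.9638.
C = 1.6 × 0.9638 = 1.54 mg/L.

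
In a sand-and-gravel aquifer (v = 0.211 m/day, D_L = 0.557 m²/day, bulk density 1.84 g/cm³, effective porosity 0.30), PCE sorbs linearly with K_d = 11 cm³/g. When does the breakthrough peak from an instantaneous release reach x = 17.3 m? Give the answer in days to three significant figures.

4820 days

Retardation factor R = 1 + ρ_b·K_d/n = 1 + 1.84 × 11/0.30 = 68.47.
Sorption retards both mechanisms: v_R = v/R = 0.003082 m/day, D_R = D/R = 0.008135 m²/day.
Peak time from v_R²t² + 2D_R t − x² = 0: t = (√(D_R² + v_R²x²) − D_R)/v_R².
√(D_R² + v_R²x²) = √(0.008135² + 0.003082² × 17.3²) = 0.05394; v_R² = 9.499e-06.
t = (0.05394 − 0.008135)/9.499e-06 = 4820 days.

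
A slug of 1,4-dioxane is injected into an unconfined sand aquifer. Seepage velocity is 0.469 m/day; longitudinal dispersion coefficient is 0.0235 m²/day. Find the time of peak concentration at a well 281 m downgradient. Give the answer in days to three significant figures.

599 days

For the 1D instantaneous-source solution, setting ∂C/∂t = 0 at fixed x gives v²t² + 2Dt − x² = 0, so t = (√(D² + v²x²) − D)/v².
√(D² + v²x²) = √(0.0235² + 0.469² × 281²) = 131.8; v² = 0.219961.
t = (131.8 − 0.0235)/0.219961 = 599 days (vs. the pure-advection estimate x/v = 599 d).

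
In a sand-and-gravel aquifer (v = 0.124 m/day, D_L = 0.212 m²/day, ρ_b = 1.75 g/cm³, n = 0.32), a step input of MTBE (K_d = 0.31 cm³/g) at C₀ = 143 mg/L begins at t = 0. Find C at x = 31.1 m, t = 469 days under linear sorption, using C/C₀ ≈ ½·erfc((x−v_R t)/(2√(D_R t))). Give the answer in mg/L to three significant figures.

19.1 mg/L

Retardation factor R = 1 + ρ_b·K_d/n = 1 + 1.75 × 0.31/0.32 = 2.695.
Sorption retards both mechanisms: v_R = v/R = 0.04601 m/day, D_R = D/R = 0.07866 m²/day.
v_R·t = 0.04601 × 469 = 21.57869 m; 2√(D_R t) = 12.15 m; argument = (31.1 − 21.57869)/12.15 = 0.7836.
C = C₀ × ½·erfc(0.7836) = 143 × 0.1339 = 19.1 mg/L.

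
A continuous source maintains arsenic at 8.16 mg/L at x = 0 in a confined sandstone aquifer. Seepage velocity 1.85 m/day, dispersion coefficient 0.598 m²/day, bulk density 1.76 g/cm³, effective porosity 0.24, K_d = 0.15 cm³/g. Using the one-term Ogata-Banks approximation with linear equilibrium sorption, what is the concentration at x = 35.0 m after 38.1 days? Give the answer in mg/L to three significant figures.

Retardation factor R = 1 + ρ_b·K_d/n = 1 + 1.76 × 0.15/0.24 = 2.100.
Sorption retards both mechanisms: v_R = v/R = 0.8810 m/day, D_R = D/R = 0.2848 m²/day.
v_R·t = 0.8810 × 38.1 = 33.5661 m; 2√(D_R t) = 6.588 m; argument = (35.0 − 33.5661)/6.588 = 0.2177.
C = C₀ × ½·erfc(0.2177) = 8.16 × 0.3791 = 3.09 mg/L.

3.09 mg/L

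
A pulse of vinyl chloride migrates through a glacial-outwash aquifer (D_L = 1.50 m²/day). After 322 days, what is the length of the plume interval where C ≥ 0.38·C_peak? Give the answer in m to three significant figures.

86.5 m

The plume is Gaussian with σ = √(2Dt) = √(2 × 1.50 × 322) = 31.08 m.
C/C_peak = exp(−Δx²/(2σ²)) = 0.38 ⇒ Δx = σ·√(−2 ln 0.38) = 31.08 × 1.391 = 43.23 m.
Width = 2Δx = 86.5 m.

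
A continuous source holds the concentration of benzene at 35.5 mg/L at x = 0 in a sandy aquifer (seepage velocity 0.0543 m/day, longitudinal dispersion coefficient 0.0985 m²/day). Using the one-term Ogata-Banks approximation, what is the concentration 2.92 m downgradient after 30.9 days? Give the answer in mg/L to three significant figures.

10.9 mg/L

For a continuous step input, C/C₀ ≈ ½·erfc((x−vt)/(2√(Dt))).
vt = 0.0543 × 30.9 = 1.67787 m and 2√(Dt) = 2√(0.0985 × 30.9) = 3.489 m.
Argument (x−vt)/(2√(Dt)) = (2.92 − 1.67787)/3.489 = 0.3560; ½·erfc(0.3560) = 0.3073.
C = 35.5 × 0.3073 = 10.9 mg/L.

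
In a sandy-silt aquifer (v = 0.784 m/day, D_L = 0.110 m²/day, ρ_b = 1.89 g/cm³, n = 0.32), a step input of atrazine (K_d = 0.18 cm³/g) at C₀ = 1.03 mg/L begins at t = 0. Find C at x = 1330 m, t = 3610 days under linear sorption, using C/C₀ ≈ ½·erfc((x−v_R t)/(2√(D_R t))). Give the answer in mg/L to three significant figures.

Retardation factor R = 1 + ρ_b·K_d/n = 1 + 1.89 × 0.18/0.32 = 2.063.
Sorption retards both mechanisms: v_R = v/R = 0.3800 m/day, D_R = D/R = 0.05332 m²/day.
v_R·t = 0.3800 × 3610 = 1371.8 m; 2√(D_R t) = 27.75 m; argument = (1330 − 1371.8)/27.75 = -1.506.
C = C₀ × ½·erfc(-1.506) = 1.03 × 0.9834 = 1.01 mg/L.

1.01 mg/L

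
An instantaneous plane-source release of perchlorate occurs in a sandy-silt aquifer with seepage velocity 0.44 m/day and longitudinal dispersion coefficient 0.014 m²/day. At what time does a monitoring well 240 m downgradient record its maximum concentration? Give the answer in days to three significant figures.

545 days

For the 1D instantaneous-source solution, setting ∂C/∂t = 0 at fixed x gives v²t² + 2Dt − x² = 0, so t = (√(D² + v²x²) − D)/v².
√(D² + v²x²) = √(0.014² + 0.44² × 240²) = 105.6; v² = 0.1936.
t = (105.6 − 0.014)/0.1936 = 545 days (vs. the pure-advection estimate x/v = 545 d).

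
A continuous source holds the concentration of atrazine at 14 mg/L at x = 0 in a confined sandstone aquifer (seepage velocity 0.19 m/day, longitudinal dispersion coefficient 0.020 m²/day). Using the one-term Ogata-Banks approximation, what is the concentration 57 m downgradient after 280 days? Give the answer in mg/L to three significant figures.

1.79 mg/L

For a continuous step input, C/C₀ ≈ ½·erfc((x−vt)/(2√(Dt))).
vt = 0.19 × 280 = 53.2 m and 2√(Dt) = 2√(0.020 × 280) = 4.733 m.
Argument (x−vt)/(2√(Dt)) = (57 − 53.2)/4.733 = 0.8029; ½·erfc(0.8029) = 0.1281.
C = 14 × 0.1281 = 1.79 mg/L.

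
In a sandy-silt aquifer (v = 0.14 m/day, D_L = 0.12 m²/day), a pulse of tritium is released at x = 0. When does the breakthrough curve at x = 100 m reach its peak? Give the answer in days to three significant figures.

708 days

For the 1D instantaneous-source solution, setting ∂C/∂t = 0 at fixed x gives v²t² + 2Dt − x² = 0, so t = (√(D² + v²x²) − D)/v².
√(D² + v²x²) = √(0.12² + 0.14² × 100²) = 14.00; v² = 0.0196.
t = (14.00 − 0.12)/0.0196 = 708 days (vs. the pure-advection estimate x/v = 714 d).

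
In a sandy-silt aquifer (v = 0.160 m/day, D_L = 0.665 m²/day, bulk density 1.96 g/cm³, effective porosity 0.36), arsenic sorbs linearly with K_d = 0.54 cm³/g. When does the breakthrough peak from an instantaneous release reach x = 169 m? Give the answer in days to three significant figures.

Retardation factor R = 1 + ρ_b·K_d/n = 1 + 1.96 × 0.54/0.36 = 3.940.
Sorption retards both mechanisms: v_R = v/R = 0.04061 m/day, D_R = D/R = 0.1688 m²/day.
Peak time from v_R²t² + 2D_R t − x² = 0: t = (√(D_R² + v_R²x²) − D_R)/v_R².
√(D_R² + v_R²x²) = √(0.1688² + 0.04061² × 169²) = 6.865; v_R² = 0.001649.
t = (6.865 − 0.1688)/0.001649 = 4060 days.

4060 days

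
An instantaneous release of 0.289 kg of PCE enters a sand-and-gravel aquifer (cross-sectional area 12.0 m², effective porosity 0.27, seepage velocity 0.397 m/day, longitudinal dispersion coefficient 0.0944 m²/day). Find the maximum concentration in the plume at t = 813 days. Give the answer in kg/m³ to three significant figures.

0.00287 kg/m³

The peak of an instantaneous 1D plume sits at x = vt; there the Gaussian factor is 1 and C_max = M/(n_e·A·√(4πDt)), where n_e·A is the pore area the mass is dissolved in.
√(4πDt) = √(4π × 0.0944 × 813) = 31.06 m, so C_max = 0.289/(0.27 × 12.0 × 31.06) = 0.00287 kg/m³.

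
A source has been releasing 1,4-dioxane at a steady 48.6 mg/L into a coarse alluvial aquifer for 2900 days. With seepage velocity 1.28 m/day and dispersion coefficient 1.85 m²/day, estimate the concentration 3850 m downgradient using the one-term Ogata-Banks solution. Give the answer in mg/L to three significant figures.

For a continuous step input, C/C₀ ≈ ½·erfc((x−vt)/(2√(Dt))).
vt = 1.28 × 2900 = 3712 m and 2√(Dt) = 2√(1.85 × 2900) = 146.5 m.
Argument (x−vt)/(2√(Dt)) = (3850 − 3712)/146.5 = 0.9420; ½·erfc(0.9420) = 0.09140.
C = 48.6 × 0.09140 = 4.44 mg/L.

4.44 mg/L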